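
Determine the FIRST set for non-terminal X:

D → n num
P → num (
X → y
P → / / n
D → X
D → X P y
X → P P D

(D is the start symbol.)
{ '/', 'num', 'y' }

To compute FIRST(X), examine every production with X on the left-hand side, reading each right-hand side left to right until a non-nullable symbol is reached.

FIRST sets of the other non-terminals involved (by the same procedure, iterated to a fixed point):
  FIRST(P) = { '/', 'num' }

From X → y:
  - y is a terminal: add 'y' and stop
From X → P P D:
  - P is a non-terminal: add FIRST(P) \ {ε} = { '/', 'num' }
    P is not nullable, so stop

Collecting: FIRST(X) = { '/', 'num', 'y' }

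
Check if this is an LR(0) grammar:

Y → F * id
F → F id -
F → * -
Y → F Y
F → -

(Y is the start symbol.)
Yes, the grammar is LR(0)

A grammar is LR(0) if no state in the canonical LR(0) collection has:
  - both a shift item (dot before a terminal) and a complete item (shift-reduce conflict), or
  - two or more complete items (reduce-reduce conflict; the accept item [Y' → Y .] counts as a complete item here).

Augment with Y' → Y and build the canonical LR(0) collection (I0 = CLOSURE({[Y' → . Y]}), then GOTO on every symbol after a dot until no new states appear). It has 11 states:
  I0: { [F → . * -], [F → . -], [F → . F id -], [Y → . F * id], [Y → . F Y], [Y' → . Y] }  — shift
  I1: { [F → * . -] }  — shift
  I2: { [F → - .] }  — reduce
  I3: { [F → . * -], [F → . -], [F → . F id -], [F → F . id -], [Y → . F * id], [Y → . F Y], [Y → F . * id], [Y → F . Y] }  — shift
  I4: { [Y' → Y .] }  — accept
  I5: { [F → * . -], [Y → F * . id] }  — shift
  I6: { [Y → F Y .] }  — reduce
  I7: { [F → F id . -] }  — shift
  I8: { [F → F id - .] }  — reduce
  I9: { [F → * - .] }  — reduce
  I10: { [Y → F * id .] }  — reduce

Every state is either a pure shift/goto state or contains exactly one complete item and nothing to shift — no conflicts. The grammar is LR(0).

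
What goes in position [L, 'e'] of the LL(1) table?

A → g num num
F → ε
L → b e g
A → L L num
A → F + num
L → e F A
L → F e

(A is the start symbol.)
To find M[L, 'e'], we find productions for L where 'e' is in the predict set (PREDICT(N → α) = (FIRST(α) \ {ε}) ∪ (FOLLOW(N) if α ⇒* ε)).

Relevant sets:
  FIRST(F) = { ε }

L → b e g: PREDICT = { 'b' }
L → e F A: PREDICT = { 'e' }
  'e' is in predict set, so this production goes in M[L, 'e']
L → F e: PREDICT = { 'e' }
  'e' is in predict set, so this production goes in M[L, 'e']

M[L, 'e'] = L → e F A, L → F e  (a multiply-defined cell — the grammar is not LL(1))

Answer: L → e F A, L → F e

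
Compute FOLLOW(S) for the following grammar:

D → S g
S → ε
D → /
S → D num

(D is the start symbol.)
In D → S g: S is followed by g, add FIRST(g) \ {ε} = { 'g' }

Taking the union: FOLLOW(S) = { 'g' }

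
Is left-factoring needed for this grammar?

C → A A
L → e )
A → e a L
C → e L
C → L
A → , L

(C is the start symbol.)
Left-factoring is needed when two productions for the same non-terminal
share a common prefix on the right-hand side.

Productions for C:
  C → A A
  C → e L
  C → L
Productions for A:
  A → e a L
  A → , L

No common prefixes found.

Answer: No, left-factoring is not needed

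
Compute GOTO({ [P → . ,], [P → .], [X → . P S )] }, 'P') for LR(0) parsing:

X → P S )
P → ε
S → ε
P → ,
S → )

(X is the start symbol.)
GOTO(I, 'P') = CLOSURE({ [A → αX.β] : [A → α.Xβ] ∈ I, X = 'P' })

Items with dot before 'P', with the dot advanced:
  [X → . P S )] → [X → P . S )]
Closure of the advanced items:
  [X → P . S )] has the dot before S: add [S → .], [S → . )]

GOTO = { [S → . )], [S → .], [X → P . S )] }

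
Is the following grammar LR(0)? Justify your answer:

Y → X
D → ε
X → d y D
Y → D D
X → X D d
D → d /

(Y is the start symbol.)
A grammar is LR(0) if no state in the canonical LR(0) collection has:
  - both a shift item (dot before a terminal) and a complete item (shift-reduce conflict), or
  - two or more complete items (reduce-reduce conflict; the accept item [Y' → Y .] counts as a complete item here).

Augment with Y' → Y and build the canonical LR(0) collection (I0 = CLOSURE({[Y' → . Y]}), then GOTO on every symbol after a dot until no new states appear). It has 12 states:
  I0: { [D → . d /], [D → .], [X → . X D d], [X → . d y D], [Y → . D D], [Y → . X], [Y' → . Y] }  — shift, reduce
  I1: { [D → . d /], [D → .], [Y → D . D] }  — shift, reduce
  I2: { [D → . d /], [D → .], [X → X . D d], [Y → X .] }  — shift, 2 reduces
  I3: { [Y' → Y .] }  — accept
  I4: { [D → d . /], [X → d . y D] }  — shift
  I5: { [D → d / .] }  — reduce
  I6: { [D → . d /], [D → .], [X → d y . D] }  — shift, reduce
  I7: { [X → d y D .] }  — reduce
  I8: { [D → d . /] }  — shift
  I9: { [X → X D . d] }  — shift
  I10: { [X → X D d .] }  — reduce
  I11: { [Y → D D .] }  — reduce

Conflict in state I0:
  Shift-reduce conflict between [D → .] and [D → . d /]
So the grammar is NOT LR(0).

Answer: No. Shift-reduce conflict between [D → .] and [D → . d /]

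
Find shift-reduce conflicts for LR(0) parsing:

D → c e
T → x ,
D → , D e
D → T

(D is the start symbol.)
A shift-reduce conflict occurs when an LR(0) state has both:
  - a complete (reduce) item [A → α .] (dot at the end), and
  - a shift item [B → β . c γ] (dot before a terminal).

Augment with D' → D and build the canonical LR(0) collection (I0 = CLOSURE({[D' → . D]}), then GOTO on every symbol after a dot until no new states appear). It has 10 states:
  I0: { [D → . , D e], [D → . T], [D → . c e], [D' → . D], [T → . x ,] }  — shift
  I1: { [D → , . D e], [D → . , D e], [D → . T], [D → . c e], [T → . x ,] }  — shift
  I2: { [D' → D .] }  — accept
  I3: { [D → T .] }  — reduce
  I4: { [D → c . e] }  — shift
  I5: { [T → x . ,] }  — shift
  I6: { [T → x , .] }  — reduce
  I7: { [D → c e .] }  — reduce
  I8: { [D → , D . e] }  — shift
  I9: { [D → , D e .] }  — reduce

No state contains both a complete item and a shift item.

Answer: No shift-reduce conflicts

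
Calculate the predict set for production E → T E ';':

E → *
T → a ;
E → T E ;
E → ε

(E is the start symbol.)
{ 'a' }

PREDICT(E → T E ';') = (FIRST(RHS) \ {ε}) ∪ (FOLLOW(E) if ε ∈ FIRST(RHS), i.e. RHS ⇒* ε)
FIRST(T) = { 'a' }
FIRST(T E ';') = { 'a' }
ε ∉ FIRST(T E ';'), so FOLLOW(E) is not added.
PREDICT(E → T E ';') = { 'a' }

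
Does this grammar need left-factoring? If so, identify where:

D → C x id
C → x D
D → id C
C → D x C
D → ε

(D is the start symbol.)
No, left-factoring is not needed

Left-factoring is needed when two productions for the same non-terminal
share a common prefix on the right-hand side.

Productions for D:
  D → C x id
  D → id C
  D → ε
Productions for C:
  C → x D
  C → D x C

No common prefixes found.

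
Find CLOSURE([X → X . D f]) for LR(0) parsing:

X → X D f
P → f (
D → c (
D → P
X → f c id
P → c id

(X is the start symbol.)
Start with: [X → X . D f]
  [X → X . D f] has the dot before D: add [D → . c (], [D → . P]
  [D → . P] has the dot before P: add [P → . f (], [P → . c id]
No further items can be added.

CLOSURE = { [D → . P], [D → . c (], [P → . c id], [P → . f (], [X → X . D f] }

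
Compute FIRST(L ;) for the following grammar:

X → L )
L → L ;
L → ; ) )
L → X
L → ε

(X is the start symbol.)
FIRST sets of the non-terminals involved (from the grammar, by fixed-point iteration):
  FIRST(L) = { ')', ';', ε }

To compute FIRST(L ;), process the symbols left to right:
Symbol L is a non-terminal. Add FIRST(L) \ {ε} = { ')', ';' }
L is nullable (ε ∈ FIRST(L)), continue to the next symbol.
Symbol ; is a terminal. Add ';' and stop.
FIRST(L ;) = { ')', ';' }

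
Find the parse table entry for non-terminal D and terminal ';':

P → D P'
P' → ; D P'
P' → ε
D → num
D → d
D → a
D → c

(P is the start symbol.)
To find M[D, ';'], we find productions for D where ';' is in the predict set (PREDICT(N → α) = (FIRST(α) \ {ε}) ∪ (FOLLOW(N) if α ⇒* ε)).

D → num: PREDICT = { 'num' }
D → d: PREDICT = { 'd' }
D → a: PREDICT = { 'a' }
D → c: PREDICT = { 'c' }

M[D, ';'] is empty (no production applies)

Answer: Empty (error entry)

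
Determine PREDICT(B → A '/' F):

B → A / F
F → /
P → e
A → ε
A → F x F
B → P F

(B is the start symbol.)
PREDICT(B → A '/' F) = (FIRST(RHS) \ {ε}) ∪ (FOLLOW(B) if ε ∈ FIRST(RHS), i.e. RHS ⇒* ε)
FIRST(A) = { '/', ε }
FIRST(A '/' F) = { '/' }
ε ∉ FIRST(A '/' F), so FOLLOW(B) is not added.
PREDICT(B → A '/' F) = { '/' }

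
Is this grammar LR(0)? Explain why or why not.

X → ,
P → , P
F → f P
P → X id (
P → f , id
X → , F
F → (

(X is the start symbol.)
No. Shift-reduce conflict between [X → , .] and [F → . (]

A grammar is LR(0) if no state in the canonical LR(0) collection has:
  - both a shift item (dot before a terminal) and a complete item (shift-reduce conflict), or
  - two or more complete items (reduce-reduce conflict; the accept item [X' → X .] counts as a complete item here).

Augment with X' → X and build the canonical LR(0) collection (I0 = CLOSURE({[X' → . X]}), then GOTO on every symbol after a dot until no new states appear). It has 17 states:
  I0: { [X → . , F], [X → . ,], [X' → . X] }  — shift
  I1: { [F → . (], [F → . f P], [X → , . F], [X → , .] }  — shift, reduce
  I2: { [X' → X .] }  — accept
  I3: { [F → ( .] }  — reduce
  I4: { [X → , F .] }  — reduce
  I5: { [F → f . P], [P → . , P], [P → . X id (], [P → . f , id], [X → . , F], [X → . ,] }  — shift
  I6: { [F → . (], [F → . f P], [P → , . P], [P → . , P], [P → . X id (], [P → . f , id], [X → , . F], [X → , .], [X → . , F], [X → . ,] }  — shift, reduce
  I7: { [F → f P .] }  — reduce
  I8: { [P → X . id (] }  — shift
  I9: { [P → f . , id] }  — shift
  I10: { [P → f , . id] }  — shift
  I11: { [P → f , id .] }  — reduce
  I12: { [P → X id . (] }  — shift
  I13: { [P → X id ( .] }  — reduce
  I14: { [P → , P .] }  — reduce
  I15: { [F → f . P], [P → . , P], [P → . X id (], [P → . f , id], [P → f . , id], [X → . , F], [X → . ,] }  — shift
  I16: { [F → . (], [F → . f P], [P → , . P], [P → . , P], [P → . X id (], [P → . f , id], [P → f , . id], [X → , . F], [X → , .], [X → . , F], [X → . ,] }  — shift, reduce

Conflict in state I1:
  Shift-reduce conflict between [X → , .] and [F → . (]
So the grammar is NOT LR(0).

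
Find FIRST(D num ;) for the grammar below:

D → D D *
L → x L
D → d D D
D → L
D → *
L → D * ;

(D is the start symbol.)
{ '*', 'd', 'x' }

FIRST sets of the non-terminals involved (from the grammar, by fixed-point iteration):
  FIRST(D) = { '*', 'd', 'x' }

To compute FIRST(D num ;), process the symbols left to right:
Symbol D is a non-terminal. Add FIRST(D) \ {ε} = { '*', 'd', 'x' }
D is not nullable (ε ∉ FIRST(D)), so stop here.
FIRST(D num ;) = { '*', 'd', 'x' }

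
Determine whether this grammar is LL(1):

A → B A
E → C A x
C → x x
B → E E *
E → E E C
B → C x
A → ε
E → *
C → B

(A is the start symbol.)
A grammar is LL(1) if for each non-terminal N with multiple productions, the predict sets of those productions are pairwise disjoint, where PREDICT(N → α) = (FIRST(α) \ {ε}) ∪ (FOLLOW(N) if α ⇒* ε).

Relevant sets:
  FIRST(B) = { '*', 'x' }
  FIRST(C) = { '*', 'x' }
  FIRST(E) = { '*', 'x' }
  FOLLOW(A) = { $, 'x' }

For A:
  PREDICT(A → B A) = { '*', 'x' }
  PREDICT(A → ε) = { $, 'x' }
For E:
  PREDICT(E → C A x) = { '*', 'x' }
  PREDICT(E → E E C) = { '*', 'x' }
  PREDICT(E → '*') = { '*' }
For C:
  PREDICT(C → x x) = { 'x' }
  PREDICT(C → B) = { '*', 'x' }
For B:
  PREDICT(B → E E '*') = { '*', 'x' }
  PREDICT(B → C x) = { '*', 'x' }

Conflict found: Predict set conflict for A: { 'x' }
The grammar is NOT LL(1).

Answer: No. Predict set conflict for A: { 'x' }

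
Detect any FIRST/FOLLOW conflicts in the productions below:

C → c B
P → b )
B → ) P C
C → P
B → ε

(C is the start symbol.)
A FIRST/FOLLOW conflict occurs when a non-terminal N has a nullable alternative N → β (β ⇒* ε) and another alternative N → α with FIRST(α) ∩ FOLLOW(N) ≠ ∅: on such a lookahead the parser cannot decide between expanding α and letting N vanish via β.

Nullable non-terminals: B.

B: nullable alternative(s) B → ε; FOLLOW(B) = { $ }
  B → ) P C: FIRST \ {ε} = { ')' } — disjoint from FOLLOW(B)
  B → ε: FIRST \ {ε} = { } — this is the only nullable alternative, skip

C, P have no nullable alternative, so no FIRST/FOLLOW check is needed there.

No FIRST/FOLLOW conflicts found.

Answer: No FIRST/FOLLOW conflicts.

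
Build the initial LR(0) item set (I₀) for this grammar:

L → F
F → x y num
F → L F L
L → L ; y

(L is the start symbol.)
First, augment the grammar with L' → L
I₀ = CLOSURE({ [L' → . L] }):
  [L' → . L] has the dot before L: add [L → . F], [L → . L ; y]
  [L → . F] has the dot before F: add [F → . x y num], [F → . L F L]
No further items can be added.

I₀ = { [F → . L F L], [F → . x y num], [L → . F], [L → . L ; y], [L' → . L] }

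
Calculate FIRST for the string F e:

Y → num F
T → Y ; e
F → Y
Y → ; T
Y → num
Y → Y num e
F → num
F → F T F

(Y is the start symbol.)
FIRST sets of the non-terminals involved (from the grammar, by fixed-point iteration):
  FIRST(F) = { ';', 'num' }

To compute FIRST(F e), process the symbols left to right:
Symbol F is a non-terminal. Add FIRST(F) \ {ε} = { ';', 'num' }
F is not nullable (ε ∉ FIRST(F)), so stop here.
FIRST(F e) = { ';', 'num' }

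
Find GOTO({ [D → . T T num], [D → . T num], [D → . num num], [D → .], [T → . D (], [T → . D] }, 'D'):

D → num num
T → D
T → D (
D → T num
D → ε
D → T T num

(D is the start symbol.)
GOTO(I, 'D') = CLOSURE({ [A → αX.β] : [A → α.Xβ] ∈ I, X = 'D' })

Items with dot before 'D', with the dot advanced:
  [T → . D] → [T → D .]
  [T → . D (] → [T → D . (]
Closure adds nothing (no advanced item has the dot before a non-terminal).

GOTO = { [T → D . (], [T → D .] }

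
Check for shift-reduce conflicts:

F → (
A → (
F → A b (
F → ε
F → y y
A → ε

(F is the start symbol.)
Yes — I0: [A → .] vs [A → . (]

Augment with F' → F and build the canonical LR(0) collection (I0 = CLOSURE({[F' → . F]}), then GOTO on every symbol after a dot until no new states appear). It has 8 states:
  I0: { [A → . (], [A → .], [F → . (], [F → . A b (], [F → . y y], [F → .], [F' → . F] }  — shift, 2 reduces
  I1: { [A → ( .], [F → ( .] }  — 2 reduces
  I2: { [F → A . b (] }  — shift
  I3: { [F' → F .] }  — accept
  I4: { [F → y . y] }  — shift
  I5: { [F → y y .] }  — reduce
  I6: { [F → A b . (] }  — shift
  I7: { [F → A b ( .] }  — reduce

I0 contains reduce items [A → .], [F → .] and shift items [A → . (], [F → . (], [F → . y y] — shift-reduce conflict.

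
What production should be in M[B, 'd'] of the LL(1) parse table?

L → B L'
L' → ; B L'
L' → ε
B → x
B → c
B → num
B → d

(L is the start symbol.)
B → d

To find M[B, 'd'], we find productions for B where 'd' is in the predict set (PREDICT(N → α) = (FIRST(α) \ {ε}) ∪ (FOLLOW(N) if α ⇒* ε)).

B → x: PREDICT = { 'x' }
B → c: PREDICT = { 'c' }
B → num: PREDICT = { 'num' }
B → d: PREDICT = { 'd' }
  'd' is in predict set, so this production goes in M[B, 'd']

M[B, 'd'] = B → d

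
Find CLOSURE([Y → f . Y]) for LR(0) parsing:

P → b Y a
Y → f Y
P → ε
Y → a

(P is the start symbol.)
Start with: [Y → f . Y]
  [Y → f . Y] has the dot before Y: add [Y → . f Y], [Y → . a]
No further items can be added.

CLOSURE = { [Y → . a], [Y → . f Y], [Y → f . Y] }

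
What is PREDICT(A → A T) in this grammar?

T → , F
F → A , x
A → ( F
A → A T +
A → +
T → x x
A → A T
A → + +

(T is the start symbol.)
{ '(', '+' }

PREDICT(A → A T) = (FIRST(RHS) \ {ε}) ∪ (FOLLOW(A) if ε ∈ FIRST(RHS), i.e. RHS ⇒* ε)
FIRST(A) = { '(', '+' }
FIRST(A T) = { '(', '+' }
ε ∉ FIRST(A T), so FOLLOW(A) is not added.
PREDICT(A → A T) = { '(', '+' }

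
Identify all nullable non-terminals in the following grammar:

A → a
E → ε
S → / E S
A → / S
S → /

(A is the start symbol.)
{ 'E' }

ε-productions: E → ε
So E is immediately nullable.
No further non-terminal can be added: every production for the remaining non-terminals contains a terminal or a non-nullable non-terminal.
Nullable = { 'E' }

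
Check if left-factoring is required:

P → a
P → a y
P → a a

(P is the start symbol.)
Left-factoring is needed when two productions for the same non-terminal
share a common prefix on the right-hand side.

Productions for P:
  P → a
  P → a y
  P → a a

Found common prefix 'a' in productions for P

Answer: Yes, P has productions with common prefix 'a'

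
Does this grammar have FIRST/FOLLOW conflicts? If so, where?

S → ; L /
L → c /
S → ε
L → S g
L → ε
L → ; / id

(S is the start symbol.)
A FIRST/FOLLOW conflict occurs when a non-terminal N has a nullable alternative N → β (β ⇒* ε) and another alternative N → α with FIRST(α) ∩ FOLLOW(N) ≠ ∅: on such a lookahead the parser cannot decide between expanding α and letting N vanish via β.

Nullable non-terminals: L, S.
FIRST sets used below: FIRST(S) = { ';', ε }

L: nullable alternative(s) L → ε; FOLLOW(L) = { '/' }
  L → c /: FIRST \ {ε} = { 'c' } — disjoint from FOLLOW(L)
  L → S g: FIRST \ {ε} = { ';', 'g' } — disjoint from FOLLOW(L)
  L → ε: FIRST \ {ε} = { } — this is the only nullable alternative, skip
  L → ; / id: FIRST \ {ε} = { ';' } — disjoint from FOLLOW(L)

S: nullable alternative(s) S → ε; FOLLOW(S) = { $, 'g' }
  S → ; L /: FIRST \ {ε} = { ';' } — disjoint from FOLLOW(S)
  S → ε: FIRST \ {ε} = { } — this is the only nullable alternative, skip

No FIRST/FOLLOW conflicts found.

Answer: No FIRST/FOLLOW conflicts.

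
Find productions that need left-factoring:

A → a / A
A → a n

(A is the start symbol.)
Yes, A has productions with common prefix 'a'

Left-factoring is needed when two productions for the same non-terminal
share a common prefix on the right-hand side.

Productions for A:
  A → a / A
  A → a n

Found common prefix 'a' in productions for A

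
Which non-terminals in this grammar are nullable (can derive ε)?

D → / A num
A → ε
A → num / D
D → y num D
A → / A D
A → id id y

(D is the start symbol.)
{ 'A' }

A non-terminal is nullable if it can derive ε (the empty string): either it has an ε-production, or it has a production whose right-hand side consists entirely of nullable non-terminals.

ε-productions: A → ε
So A is immediately nullable.
No further non-terminal can be added: every production for the remaining non-terminals contains a terminal or a non-nullable non-terminal.
Nullable = { 'A' }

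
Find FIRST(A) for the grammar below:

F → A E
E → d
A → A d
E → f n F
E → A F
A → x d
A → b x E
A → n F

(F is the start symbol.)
{ 'b', 'n', 'x' }

To compute FIRST(A), examine every production with A on the left-hand side, reading each right-hand side left to right until a non-nullable symbol is reached.

From A → A d:
  - A is the symbol being defined: contributes nothing new
    A is not nullable, so stop
From A → x d:
  - x is a terminal: add 'x' and stop
From A → b x E:
  - b is a terminal: add 'b' and stop
From A → n F:
  - n is a terminal: add 'n' and stop

Collecting: FIRST(A) = { 'b', 'n', 'x' }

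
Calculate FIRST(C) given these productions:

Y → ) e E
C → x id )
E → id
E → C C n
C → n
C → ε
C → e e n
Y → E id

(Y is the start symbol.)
{ 'e', 'n', 'x', ε }

From C → x id ):
  - x is a terminal: add 'x' and stop
From C → n:
  - n is a terminal: add 'n' and stop
From C → ε:
  - ε-production, so ε ∈ FIRST(C)
From C → e e n:
  - e is a terminal: add 'e' and stop

Collecting: FIRST(C) = { 'e', 'n', 'x', ε }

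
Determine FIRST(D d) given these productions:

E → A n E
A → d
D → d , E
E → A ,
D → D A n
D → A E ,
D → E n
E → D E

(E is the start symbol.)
{ 'd' }

FIRST sets of the non-terminals involved (from the grammar, by fixed-point iteration):
  FIRST(D) = { 'd' }

To compute FIRST(D d), process the symbols left to right:
Symbol D is a non-terminal. Add FIRST(D) \ {ε} = { 'd' }
D is not nullable (ε ∉ FIRST(D)), so stop here.
FIRST(D d) = { 'd' }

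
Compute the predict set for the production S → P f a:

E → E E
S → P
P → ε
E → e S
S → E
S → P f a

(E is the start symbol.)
{ 'f' }

PREDICT(S → P f a) = (FIRST(RHS) \ {ε}) ∪ (FOLLOW(S) if ε ∈ FIRST(RHS), i.e. RHS ⇒* ε)
FIRST(P) = { ε }
FIRST(P f a) = { 'f' }
ε ∉ FIRST(P f a), so FOLLOW(S) is not added.
PREDICT(S → P f a) = { 'f' }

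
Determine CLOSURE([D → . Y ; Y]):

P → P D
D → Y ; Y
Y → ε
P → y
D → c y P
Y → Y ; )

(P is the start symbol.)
{ [D → . Y ; Y], [Y → . Y ; )], [Y → .] }

Start with: [D → . Y ; Y]
  [D → . Y ; Y] has the dot before Y: add [Y → .], [Y → . Y ; )]
No further items can be added.

CLOSURE = { [D → . Y ; Y], [Y → . Y ; )], [Y → .] }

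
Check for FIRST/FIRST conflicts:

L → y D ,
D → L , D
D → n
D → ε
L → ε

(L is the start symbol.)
FIRST sets of the non-terminals at (or reachable through a nullable prefix from) the front of some alternative:
  FIRST(L) = { 'y', ε }

Productions for L:
  L → y D ,: FIRST = { 'y' }
  L → ε: FIRST = { ε }
Productions for D:
  D → L , D: FIRST = { ',', 'y' }
  D → n: FIRST = { 'n' }
  D → ε: FIRST = { ε }

All alternatives of each non-terminal have pairwise disjoint FIRST sets.

Answer: No FIRST/FIRST conflicts.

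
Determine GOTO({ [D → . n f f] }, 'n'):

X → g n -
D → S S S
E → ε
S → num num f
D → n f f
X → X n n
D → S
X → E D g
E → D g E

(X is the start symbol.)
{ [D → n . f f] }

GOTO(I, 'n') = CLOSURE({ [A → αX.β] : [A → α.Xβ] ∈ I, X = 'n' })

Items with dot before 'n', with the dot advanced:
  [D → . n f f] → [D → n . f f]
Closure adds nothing (no advanced item has the dot before a non-terminal).

GOTO = { [D → n . f f] }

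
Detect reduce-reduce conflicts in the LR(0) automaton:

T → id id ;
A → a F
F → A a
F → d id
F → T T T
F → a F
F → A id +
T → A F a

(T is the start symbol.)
Yes — I13: [A → a F .] vs [F → a F .]

A reduce-reduce conflict occurs when an LR(0) state has two complete items [A → α .] and [B → β .] — both call for a reduction, and with no lookahead the parser cannot choose between them.

Augment with T' → T and build the canonical LR(0) collection (I0 = CLOSURE({[T' → . T]}), then GOTO on every symbol after a dot until no new states appear). It has 21 states:
  I0: { [A → . a F], [T → . A F a], [T → . id id ;], [T' → . T] }  — shift
  I1: { [A → . a F], [F → . A a], [F → . A id +], [F → . T T T], [F → . a F], [F → . d id], [T → . A F a], [T → . id id ;], [T → A . F a] }  — shift
  I2: { [T' → T .] }  — accept
  I3: { [A → . a F], [A → a . F], [F → . A a], [F → . A id +], [F → . T T T], [F → . a F], [F → . d id], [T → . A F a], [T → . id id ;] }  — shift
  I4: { [T → id . id ;] }  — shift
  I5: { [T → id id . ;] }  — shift
  I6: { [T → id id ; .] }  — reduce
  I7: { [A → . a F], [F → . A a], [F → . A id +], [F → . T T T], [F → . a F], [F → . d id], [F → A . a], [F → A . id +], [T → . A F a], [T → . id id ;], [T → A . F a] }  — shift
  I8: { [A → a F .] }  — reduce
  I9: { [A → . a F], [F → T . T T], [T → . A F a], [T → . id id ;] }  — shift
  I10: { [A → . a F], [A → a . F], [F → . A a], [F → . A id +], [F → . T T T], [F → . a F], [F → . d id], [F → a . F], [T → . A F a], [T → . id id ;] }  — shift
  I11: { [F → d . id] }  — shift
  I12: { [F → d id .] }  — reduce
  I13: { [A → a F .], [F → a F .] }  — 2 reduces
  I14: { [A → . a F], [F → T T . T], [T → . A F a], [T → . id id ;] }  — shift
  I15: { [F → T T T .] }  — reduce
  I16: { [T → A F . a] }  — shift
  I17: { [A → . a F], [A → a . F], [F → . A a], [F → . A id +], [F → . T T T], [F → . a F], [F → . d id], [F → A a .], [F → a . F], [T → . A F a], [T → . id id ;] }  — shift, reduce
  I18: { [F → A id . +], [T → id . id ;] }  — shift
  I19: { [F → A id + .] }  — reduce
  I20: { [T → A F a .] }  — reduce

I13 contains complete items [A → a F .], [F → a F .] — reduce-reduce conflict.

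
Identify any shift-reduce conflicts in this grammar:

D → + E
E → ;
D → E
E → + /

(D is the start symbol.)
A shift-reduce conflict occurs when an LR(0) state has both:
  - a complete (reduce) item [A → α .] (dot at the end), and
  - a shift item [B → β . c γ] (dot before a terminal).

Augment with D' → D and build the canonical LR(0) collection (I0 = CLOSURE({[D' → . D]}), then GOTO on every symbol after a dot until no new states appear). It has 8 states:
  I0: { [D → . + E], [D → . E], [D' → . D], [E → . + /], [E → . ;] }  — shift
  I1: { [D → + . E], [E → + . /], [E → . + /], [E → . ;] }  — shift
  I2: { [E → ; .] }  — reduce
  I3: { [D' → D .] }  — accept
  I4: { [D → E .] }  — reduce
  I5: { [E → + . /] }  — shift
  I6: { [E → + / .] }  — reduce
  I7: { [D → + E .] }  — reduce

No state contains both a complete item and a shift item.

Answer: No shift-reduce conflicts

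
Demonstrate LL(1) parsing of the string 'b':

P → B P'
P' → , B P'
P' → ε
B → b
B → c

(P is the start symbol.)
LL(1) parsing maintains a stack (initially the start symbol over $) and the input. At each step: if the stack top is a terminal, match it against the current input token; if it is a non-terminal N, replace it with the RHS of M[N, lookahead] (the unique production whose predict set contains the lookahead).

Stack is shown with the top on the left.

Stack   Input  Action
---------------------
P $     b $    output P → B P'
B P' $  b $    output B → b
b P' $  b $    match 'b'
P' $    $      output P' → ε
$       $      accept

The string is accepted.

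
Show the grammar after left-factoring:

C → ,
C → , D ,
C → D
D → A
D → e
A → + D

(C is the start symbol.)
Left-factoring transforms A → αβ₁ | αβ₂ into A → αA' and A' → β₁ | β₂
(α is the longest common prefix among the alternatives). Repeat until
no nonterminal has two alternatives with a common prefix.

Round 1: C has alternatives sharing prefix ','. Introduce C': C → , C'
  Add: C' → ε
  Add: C' → D ,

No remaining common prefixes — done.

Resulting grammar:
C → , C'
C' → ε
C' → D ,
C → D
D → A
D → e
A → + D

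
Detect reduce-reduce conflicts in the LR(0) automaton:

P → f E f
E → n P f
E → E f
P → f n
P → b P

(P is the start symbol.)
Augment with P' → P and build the canonical LR(0) collection (I0 = CLOSURE({[P' → . P]}), then GOTO on every symbol after a dot until no new states appear). It has 10 states:
  I0: { [P → . b P], [P → . f E f], [P → . f n], [P' → . P] }  — shift
  I1: { [P' → P .] }  — accept
  I2: { [P → . b P], [P → . f E f], [P → . f n], [P → b . P] }  — shift
  I3: { [E → . E f], [E → . n P f], [P → f . E f], [P → f . n] }  — shift
  I4: { [E → E . f], [P → f E . f] }  — shift
  I5: { [E → n . P f], [P → . b P], [P → . f E f], [P → . f n], [P → f n .] }  — shift, reduce
  I6: { [E → n P . f] }  — shift
  I7: { [E → n P f .] }  — reduce
  I8: { [E → E f .], [P → f E f .] }  — 2 reduces
  I9: { [P → b P .] }  — reduce

I8 contains complete items [E → E f .], [P → f E f .] — reduce-reduce conflict.

Answer: Yes — I8: [E → E f .] vs [P → f E f .]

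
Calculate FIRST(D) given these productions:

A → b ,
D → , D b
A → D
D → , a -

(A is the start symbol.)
{ ',' }

From D → , D b:
  - ',' is a terminal: add ',' and stop
From D → , a -:
  - ',' is a terminal: add ',' and stop

Collecting: FIRST(D) = { ',' }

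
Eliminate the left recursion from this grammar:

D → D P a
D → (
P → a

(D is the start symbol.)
D → ( D'
D' → P a D'
D' → ε
P → a

D is directly left-recursive. The standard transformation for
  A → A α₁ | ... | A α_m | β₁ | ... | β_n
is
  A  → β₁ A' | ... | β_n A'
  A' → α₁ A' | ... | α_m A' | ε

D → ( becomes D → ( D'
D → D P a becomes D' → P a D'
Add D' → ε

Productions for other non-terminals are unchanged:
  P → a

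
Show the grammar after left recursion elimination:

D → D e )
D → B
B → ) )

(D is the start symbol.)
D → B D'
D' → e ) D'
D' → ε
B → ) )

D is directly left-recursive. The standard transformation for
  A → A α₁ | ... | A α_m | β₁ | ... | β_n
is
  A  → β₁ A' | ... | β_n A'
  A' → α₁ A' | ... | α_m A' | ε

D → B becomes D → B D'
D → D e ) becomes D' → e ) D'
Add D' → ε

Productions for other non-terminals are unchanged:
  B → ) )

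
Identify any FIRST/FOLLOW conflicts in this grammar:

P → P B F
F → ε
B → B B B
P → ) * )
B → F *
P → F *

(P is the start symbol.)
A FIRST/FOLLOW conflict occurs when a non-terminal N has a nullable alternative N → β (β ⇒* ε) and another alternative N → α with FIRST(α) ∩ FOLLOW(N) ≠ ∅: on such a lookahead the parser cannot decide between expanding α and letting N vanish via β.

Nullable non-terminals: F.
F has a nullable alternative but only one production, so nothing to check.

B, P have no nullable alternative, so no FIRST/FOLLOW check is needed there.

No FIRST/FOLLOW conflicts found.

Answer: No FIRST/FOLLOW conflicts.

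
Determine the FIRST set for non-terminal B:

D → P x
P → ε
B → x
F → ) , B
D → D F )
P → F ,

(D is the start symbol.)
To compute FIRST(B), examine every production with B on the left-hand side, reading each right-hand side left to right until a non-nullable symbol is reached.

From B → x:
  - x is a terminal: add 'x' and stop

Collecting: FIRST(B) = { 'x' }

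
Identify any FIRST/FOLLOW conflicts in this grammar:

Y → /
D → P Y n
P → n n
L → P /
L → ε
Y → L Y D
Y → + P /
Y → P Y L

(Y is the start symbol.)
Yes. L → P '/' with FOLLOW(L) on { 'n' }

Nullable non-terminals: L.
FIRST sets used below: FIRST(P) = { 'n' }

L: nullable alternative(s) L → ε; FOLLOW(L) = { $, '+', '/', 'n' }
  L → P /: FIRST \ {ε} = { 'n' } — overlaps FOLLOW(L) on { 'n' }: CONFLICT
  L → ε: FIRST \ {ε} = { } — this is the only nullable alternative, skip

D, P, Y have no nullable alternative, so no FIRST/FOLLOW check is needed there.

So the grammar has 1 FIRST/FOLLOW conflict (marked CONFLICT above).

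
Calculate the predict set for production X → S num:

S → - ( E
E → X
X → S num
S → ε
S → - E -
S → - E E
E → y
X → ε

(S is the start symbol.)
{ '-', 'num' }

PREDICT(X → S num) = (FIRST(RHS) \ {ε}) ∪ (FOLLOW(X) if ε ∈ FIRST(RHS), i.e. RHS ⇒* ε)
FIRST(S) = { '-', ε }
FIRST(S num) = { '-', 'num' }
ε ∉ FIRST(S num), so FOLLOW(X) is not added.
PREDICT(X → S num) = { '-', 'num' }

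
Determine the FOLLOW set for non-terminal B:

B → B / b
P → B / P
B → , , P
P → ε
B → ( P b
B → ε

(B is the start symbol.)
To compute FOLLOW(B), find every occurrence of B on a right-hand side N → α B β: add FIRST(β) \ {ε}, and if β is empty or nullable also add FOLLOW(N). Iterate to a fixed point.

B is the start symbol, so $ ∈ FOLLOW(B).
In B → B / b: B is followed by '/' b, add FIRST('/' b) \ {ε} = { '/' }
In P → B / P: B is followed by '/' P, add FIRST('/' P) \ {ε} = { '/' }

Taking the union: FOLLOW(B) = { $, '/' }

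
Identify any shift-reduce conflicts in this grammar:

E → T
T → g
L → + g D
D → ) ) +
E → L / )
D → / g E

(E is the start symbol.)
Augment with E' → E and build the canonical LR(0) collection (I0 = CLOSURE({[E' → . E]}), then GOTO on every symbol after a dot until no new states appear). It has 16 states:
  I0: { [E → . L / )], [E → . T], [E' → . E], [L → . + g D], [T → . g] }  — shift
  I1: { [L → + . g D] }  — shift
  I2: { [E' → E .] }  — accept
  I3: { [E → L . / )] }  — shift
  I4: { [E → T .] }  — reduce
  I5: { [T → g .] }  — reduce
  I6: { [E → L / . )] }  — shift
  I7: { [E → L / ) .] }  — reduce
  I8: { [D → . ) ) +], [D → . / g E], [L → + g . D] }  — shift
  I9: { [D → ) . ) +] }  — shift
  I10: { [D → / . g E] }  — shift
  I11: { [L → + g D .] }  — reduce
  I12: { [D → / g . E], [E → . L / )], [E → . T], [L → . + g D], [T → . g] }  — shift
  I13: { [D → / g E .] }  — reduce
  I14: { [D → ) ) . +] }  — shift
  I15: { [D → ) ) + .] }  — reduce

No state contains both a complete item and a shift item.

Answer: No shift-reduce conflicts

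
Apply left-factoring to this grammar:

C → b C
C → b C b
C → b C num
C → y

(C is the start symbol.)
Left-factoring transforms A → αβ₁ | αβ₂ into A → αA' and A' → β₁ | β₂
(α is the longest common prefix among the alternatives). Repeat until
no nonterminal has two alternatives with a common prefix.

Round 1: C has alternatives sharing prefix 'b C'. Introduce C': C → b C C'
  Add: C' → ε
  Add: C' → b
  Add: C' → num

No remaining common prefixes — done.

Resulting grammar:
C → b C C'
C' → ε
C' → b
C' → num
C → y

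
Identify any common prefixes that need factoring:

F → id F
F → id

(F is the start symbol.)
Left-factoring is needed when two productions for the same non-terminal
share a common prefix on the right-hand side.

Productions for F:
  F → id F
  F → id

Found common prefix 'id' in productions for F

Answer: Yes, F has productions with common prefix 'id'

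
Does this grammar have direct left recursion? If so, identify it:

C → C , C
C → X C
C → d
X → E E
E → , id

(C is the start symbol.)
Direct left recursion occurs when N → N α for some non-terminal N (the right-hand side begins with the left-hand side itself).

C → C , C: LEFT RECURSIVE (starts with C)
C → X C: starts with X
C → d: starts with d
X → E E: starts with E
E → , id: starts with ','

The grammar has direct left recursion on: C.

Answer: Yes, C is left-recursive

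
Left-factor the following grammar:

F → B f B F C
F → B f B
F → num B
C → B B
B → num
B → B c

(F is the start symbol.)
F → B f B F'
F' → F C
F' → ε
F → num B
C → B B
B → num
B → B c

Left-factoring transforms A → αβ₁ | αβ₂ into A → αA' and A' → β₁ | β₂
(α is the longest common prefix among the alternatives). Repeat until
no nonterminal has two alternatives with a common prefix.

Round 1: F has alternatives sharing prefix 'B f B'. Introduce F': F → B f B F'
  Add: F' → F C
  Add: F' → ε

No remaining common prefixes — done.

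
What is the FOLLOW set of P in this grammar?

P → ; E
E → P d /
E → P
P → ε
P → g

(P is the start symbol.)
To compute FOLLOW(P), find every occurrence of P on a right-hand side N → α P β: add FIRST(β) \ {ε}, and if β is empty or nullable also add FOLLOW(N). Iterate to a fixed point.

P is the start symbol, so $ ∈ FOLLOW(P).
In E → P d /: P is followed by d '/', add FIRST(d '/') \ {ε} = { 'd' }
In E → P: P is at the end, add FOLLOW(E)

The FOLLOW sets referred to above (computed the same way, to a fixed point):
  FOLLOW(E) = { $, 'd' }

Taking the union: FOLLOW(P) = { $, 'd' }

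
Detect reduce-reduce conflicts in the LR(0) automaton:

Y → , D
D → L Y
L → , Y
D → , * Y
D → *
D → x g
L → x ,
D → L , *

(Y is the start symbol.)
Yes — I12: [D → * .] vs [D → L , * .]

A reduce-reduce conflict occurs when an LR(0) state has two complete items [A → α .] and [B → β .] — both call for a reduction, and with no lookahead the parser cannot choose between them.

Augment with Y' → Y and build the canonical LR(0) collection (I0 = CLOSURE({[Y' → . Y]}), then GOTO on every symbol after a dot until no new states appear). It has 16 states:
  I0: { [Y → . , D], [Y' → . Y] }  — shift
  I1: { [D → . *], [D → . , * Y], [D → . L , *], [D → . L Y], [D → . x g], [L → . , Y], [L → . x ,], [Y → , . D] }  — shift
  I2: { [Y' → Y .] }  — accept
  I3: { [D → * .] }  — reduce
  I4: { [D → , . * Y], [L → , . Y], [Y → . , D] }  — shift
  I5: { [Y → , D .] }  — reduce
  I6: { [D → L . , *], [D → L . Y], [Y → . , D] }  — shift
  I7: { [D → x . g], [L → x . ,] }  — shift
  I8: { [L → x , .] }  — reduce
  I9: { [D → x g .] }  — reduce
  I10: { [D → . *], [D → . , * Y], [D → . L , *], [D → . L Y], [D → . x g], [D → L , . *], [L → . , Y], [L → . x ,], [Y → , . D] }  — shift
  I11: { [D → L Y .] }  — reduce
  I12: { [D → * .], [D → L , * .] }  — 2 reduces
  I13: { [D → , * . Y], [Y → . , D] }  — shift
  I14: { [L → , Y .] }  — reduce
  I15: { [D → , * Y .] }  — reduce

I12 contains complete items [D → * .], [D → L , * .] — reduce-reduce conflict.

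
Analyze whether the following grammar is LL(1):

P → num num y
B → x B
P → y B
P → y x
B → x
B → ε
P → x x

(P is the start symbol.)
A grammar is LL(1) if for each non-terminal N with multiple productions, the predict sets of those productions are pairwise disjoint, where PREDICT(N → α) = (FIRST(α) \ {ε}) ∪ (FOLLOW(N) if α ⇒* ε).

Relevant sets:
  FOLLOW(B) = { $ }

For P:
  PREDICT(P → num num y) = { 'num' }
  PREDICT(P → y B) = { 'y' }
  PREDICT(P → y x) = { 'y' }
  PREDICT(P → x x) = { 'x' }
For B:
  PREDICT(B → x B) = { 'x' }
  PREDICT(B → x) = { 'x' }
  PREDICT(B → ε) = { $ }

Conflict found: Predict set conflict for P: { 'y' }
The grammar is NOT LL(1).

Answer: No. Predict set conflict for P: { 'y' }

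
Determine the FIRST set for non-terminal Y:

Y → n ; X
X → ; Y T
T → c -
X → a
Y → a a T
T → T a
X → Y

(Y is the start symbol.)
{ 'a', 'n' }

To compute FIRST(Y), examine every production with Y on the left-hand side, reading each right-hand side left to right until a non-nullable symbol is reached.

From Y → n ; X:
  - n is a terminal: add 'n' and stop
From Y → a a T:
  - a is a terminal: add 'a' and stop

Collecting: FIRST(Y) = { 'a', 'n' }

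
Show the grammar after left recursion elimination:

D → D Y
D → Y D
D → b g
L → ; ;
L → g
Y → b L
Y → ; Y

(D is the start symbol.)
D is directly left-recursive. The standard transformation for
  A → A α₁ | ... | A α_m | β₁ | ... | β_n
is
  A  → β₁ A' | ... | β_n A'
  A' → α₁ A' | ... | α_m A' | ε

D → Y D becomes D → Y D D'
D → b g becomes D → b g D'
D → D Y becomes D' → Y D'
Add D' → ε

Productions for other non-terminals are unchanged:
  L → ; ;
  L → g
  Y → b L
  Y → ; Y

Resulting grammar:
D → Y D D'
D → b g D'
D' → Y D'
D' → ε
L → ; ;
L → g
Y → b L
Y → ; Y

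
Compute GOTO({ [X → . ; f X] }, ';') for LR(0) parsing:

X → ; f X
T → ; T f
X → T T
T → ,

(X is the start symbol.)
{ [X → ; . f X] }

GOTO(I, ';') = CLOSURE({ [A → αX.β] : [A → α.Xβ] ∈ I, X = ';' })

Items with dot before ';', with the dot advanced:
  [X → . ; f X] → [X → ; . f X]
Closure adds nothing (no advanced item has the dot before a non-terminal).

GOTO = { [X → ; . f X] }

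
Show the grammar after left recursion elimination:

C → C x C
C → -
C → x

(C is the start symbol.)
C → - C'
C → x C'
C' → x C C'
C' → ε

C is directly left-recursive. The standard transformation for
  A → A α₁ | ... | A α_m | β₁ | ... | β_n
is
  A  → β₁ A' | ... | β_n A'
  A' → α₁ A' | ... | α_m A' | ε

C → - becomes C → - C'
C → x becomes C → x C'
C → C x C becomes C' → x C C'
Add C' → ε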